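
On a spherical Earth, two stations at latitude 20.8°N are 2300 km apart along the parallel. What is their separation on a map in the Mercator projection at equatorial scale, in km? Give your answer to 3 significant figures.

2460 km

The Mercator projection is conformal; its linear scale factor is the same in every direction and equals sec φ = 1/cos φ.
Along the parallel, k = sec 20.8° = 1/0.9348 = 1.070.
Map distance = 2300 × 1.070 ≈ 2460 km.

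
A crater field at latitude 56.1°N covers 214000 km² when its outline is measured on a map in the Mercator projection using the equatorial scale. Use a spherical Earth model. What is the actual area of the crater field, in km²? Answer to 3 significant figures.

For Mercator, h = k = sec φ (a conformal cylindrical projection has a single point scale, 1/cos φ).
Areal scale = k² = sec²φ = 1/cos²(56.1°) = 1/0.5577² = 3.215.
True area = apparent / (areal scale) = 214000 / 3.215 ≈ 66600 km².

66600 km²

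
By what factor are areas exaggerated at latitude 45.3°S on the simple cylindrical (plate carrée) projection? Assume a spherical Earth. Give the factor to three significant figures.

In the plate carrée (x = Rλ, y = Rφ), meridians are true-scale (h = 1) and parallels are stretched by k = sec φ.
Areal scale = h·k = 1 × sec φ; at 45.3°, h = 1.000, k = 1.422, so h·k = 1.422.

1.42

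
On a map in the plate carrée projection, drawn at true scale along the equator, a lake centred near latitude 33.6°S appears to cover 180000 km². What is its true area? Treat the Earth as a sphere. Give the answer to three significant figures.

For the equirectangular projection with φ₀ = 0 (plate carrée), h = 1 along meridians and k = sec φ along parallels.
Areal scale = h·k = 1 × sec φ; at 33.6°, h = 1.000, k = 1.201, so h·k = 1.201.
True area = apparent / (areal scale) = 180000 / 1.201 ≈ 150000 km².

150000 km²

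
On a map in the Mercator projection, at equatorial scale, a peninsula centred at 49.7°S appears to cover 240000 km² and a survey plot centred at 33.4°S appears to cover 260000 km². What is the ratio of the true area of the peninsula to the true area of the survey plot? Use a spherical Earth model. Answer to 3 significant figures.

0.554

Since Mercator area scale is 1/cos²φ, the true area equals the apparent area multiplied by cos²φ.
True area of peninsula: 240000 × cos²(49.7°) = 240000 × 0.4183 = 100400 km².
True area of survey plot: 260000 × cos²(33.4°) = 260000 × 0.6970 = 181200 km².
Ratio = 100400 / 181200 ≈ 0.554.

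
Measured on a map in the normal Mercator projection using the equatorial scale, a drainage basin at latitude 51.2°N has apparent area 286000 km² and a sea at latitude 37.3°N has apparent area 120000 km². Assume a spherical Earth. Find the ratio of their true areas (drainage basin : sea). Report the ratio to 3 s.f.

1.48

Since Mercator area scale is 1/cos²φ, the true area equals the apparent area multiplied by cos²φ.
True area of drainage basin: 286000 × cos²(51.2°) = 286000 × 0.3926 = 112300 km².
True area of sea: 120000 × cos²(37.3°) = 120000 × 0.6328 = 75930 km².
Ratio = 112300 / 75930 ≈ 1.48.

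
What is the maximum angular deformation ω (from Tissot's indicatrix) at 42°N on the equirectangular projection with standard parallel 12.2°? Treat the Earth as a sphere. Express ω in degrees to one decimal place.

15.7°

In the equirectangular projection with standard parallel φ₀ = 12.2° (x = Rλ cos φ₀, y = Rφ), meridians are true-scale (h = 1) and the parallel scale is k = cos φ₀ / cos φ.
At 42°: h = 1.000, k = 1.315; principal scales a = 1.315, b = 1.000.
sin(ω/2) = (a − b)/(a + b) = 0.3152/2.315 = 0.1362, so ω = 2 arcsin(0.1362) ≈ 15.7°.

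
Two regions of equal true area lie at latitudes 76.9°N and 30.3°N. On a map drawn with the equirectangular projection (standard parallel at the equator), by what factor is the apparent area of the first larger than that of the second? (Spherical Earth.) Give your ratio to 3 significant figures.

3.81

In the plate carrée (x = Rλ, y = Rφ), meridians are true-scale (h = 1) and parallels are stretched by k = sec φ.
Areal scale at 76.9°: h·k = 1.000 × 4.412 = 4.412.
Areal scale at 30.3°: h·k = 1.000 × 1.158 = 1.158.
Ratio = 4.412/1.158 ≈ 3.81.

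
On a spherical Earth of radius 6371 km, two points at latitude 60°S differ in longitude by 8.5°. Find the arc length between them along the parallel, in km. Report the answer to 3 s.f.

473 km

Arc length along a parallel = R cos φ · Δλ (with Δλ in radians).
= 6371 × cos 60° × (8.5° × π/180) = 6371 × 0.5000 × 0.1484 ≈ 473 km.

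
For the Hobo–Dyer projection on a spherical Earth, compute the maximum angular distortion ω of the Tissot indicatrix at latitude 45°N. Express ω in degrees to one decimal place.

13.2°

The Hobo–Dyer projection is cylindrical equal-area with φ₀ = 37.5°. A cylindrical equal-area projection with standard parallel φ₀ has meridian scale h = cos φ / cos φ₀ and parallel scale k = cos φ₀ / cos φ (so areas are preserved, h·k = 1).
At 45°: h = 0.8913, k = 1.122; principal scales a = 1.122, b = 0.8913.
sin(ω/2) = (a − b)/(a + b) = 0.2307/2.013 = 0.1146, so ω = 2 arcsin(0.1146) ≈ 13.2°.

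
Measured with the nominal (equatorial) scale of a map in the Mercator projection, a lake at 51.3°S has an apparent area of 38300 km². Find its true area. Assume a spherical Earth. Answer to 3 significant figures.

Mercator is conformal, so the point scale is isotropic: h = k = sec φ = 1/cos φ.
Areal scale = k² = sec²φ = 1/cos²(51.3°) = 1/0.6252² = 2.558.
True area = apparent / (areal scale) = 38300 / 2.558 ≈ 15000 km².

15000 km²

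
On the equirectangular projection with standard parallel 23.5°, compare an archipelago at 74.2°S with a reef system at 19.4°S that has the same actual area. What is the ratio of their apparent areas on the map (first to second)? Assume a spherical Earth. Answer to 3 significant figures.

The equidistant cylindrical projection with φ₀ = 23.5° has h = 1 (meridians true) and k = cos φ₀ / cos φ along parallels.
Areal scale at 74.2°: h·k = 1.000 × 3.368 = 3.368.
Areal scale at 19.4°: h·k = 1.000 × 0.9723 = 0.9723.
Ratio = 3.368/0.9723 ≈ 3.46.

3.46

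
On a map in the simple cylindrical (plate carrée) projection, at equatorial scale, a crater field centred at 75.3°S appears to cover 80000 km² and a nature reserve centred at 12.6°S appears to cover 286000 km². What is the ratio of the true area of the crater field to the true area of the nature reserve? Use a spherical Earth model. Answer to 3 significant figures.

0.0727

On the plate carrée, areal scale = h·k = 1 × sec φ, so true area = apparent × cos φ.
True area of crater field: 80000 × cos(75.3°) = 80000 × 0.2538 = 20300 km².
True area of nature reserve: 286000 × cos(12.6°) = 286000 × 0.9759 = 279100 km².
Ratio = 20300 / 279100 ≈ 0.0727.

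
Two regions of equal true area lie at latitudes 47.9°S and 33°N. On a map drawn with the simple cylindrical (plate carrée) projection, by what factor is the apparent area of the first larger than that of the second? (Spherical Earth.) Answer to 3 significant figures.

Plate carrée maps x = Rλ, y = Rφ. The meridian scale is h = 1 and the parallel scale is k = 1/cos φ = sec φ.
Areal scale at 47.9°: h·k = 1.000 × 1.492 = 1.492.
Areal scale at 33°: h·k = 1.000 × 1.192 = 1.192.
Ratio = 1.492/1.192 ≈ 1.25.

1.25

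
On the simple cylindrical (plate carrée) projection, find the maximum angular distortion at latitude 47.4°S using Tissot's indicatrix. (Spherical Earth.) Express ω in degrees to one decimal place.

22.2°

For the equirectangular projection with φ₀ = 0 (plate carrée), h = 1 along meridians and k = sec φ along parallels.
At 47.4°: h = 1.000, k = 1.477; principal scales a = 1.477, b = 1.000.
sin(ω/2) = (a − b)/(a + b) = 0.4774/2.477 = 0.1927, so ω = 2 arcsin(0.1927) ≈ 22.2°.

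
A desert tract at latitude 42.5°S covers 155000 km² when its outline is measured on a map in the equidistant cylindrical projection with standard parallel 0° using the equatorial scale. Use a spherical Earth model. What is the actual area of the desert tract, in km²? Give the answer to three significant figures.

Plate carrée maps x = Rλ, y = Rφ. The meridian scale is h = 1 and the parallel scale is k = 1/cos φ = sec φ.
Areal scale = h·k = 1 × sec φ; at 42.5°, h = 1.000, k = 1.356, so h·k = 1.356.
True area = apparent / (areal scale) = 155000 / 1.356 ≈ 114000 km².

114000 km²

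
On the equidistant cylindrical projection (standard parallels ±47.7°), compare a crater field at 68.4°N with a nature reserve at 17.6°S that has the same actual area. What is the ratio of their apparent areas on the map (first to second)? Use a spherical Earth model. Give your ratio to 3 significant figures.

With standard parallel φ₀ = 47.7°, the equirectangular projection gives x = Rλ cos φ₀, y = Rφ, so h = 1 and k = cos 47.7° / cos φ.
Areal scale at 68.4°: h·k = 1.000 × 1.828 = 1.828.
Areal scale at 17.6°: h·k = 1.000 × 0.7061 = 0.7061.
Ratio = 1.828/0.7061 ≈ 2.59.

2.59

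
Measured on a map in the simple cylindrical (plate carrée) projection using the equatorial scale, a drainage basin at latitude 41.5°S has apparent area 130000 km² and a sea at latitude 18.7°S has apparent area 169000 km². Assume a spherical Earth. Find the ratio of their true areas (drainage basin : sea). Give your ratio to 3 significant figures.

On the plate carrée, areal scale = h·k = 1 × sec φ, so true area = apparent × cos φ.
True area of drainage basin: 130000 × cos(41.5°) = 130000 × 0.7490 = 97360 km².
True area of sea: 169000 × cos(18.7°) = 169000 × 0.9472 = 160100 km².
Ratio = 97360 / 160100 ≈ 0.608.

0.608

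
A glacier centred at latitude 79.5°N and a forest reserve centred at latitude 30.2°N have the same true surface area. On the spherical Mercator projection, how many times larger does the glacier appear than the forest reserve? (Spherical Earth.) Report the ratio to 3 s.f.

22.5

Mercator areal scale is sec²φ.
At 79.5°: sec²(79.5°) = 1/0.1822² = 30.11.
At 30.2°: sec²(30.2°) = 1/0.8643² = 1.339.
Ratio = 30.11/1.339 = cos²(30.2°)/cos²(79.5°) ≈ 22.5.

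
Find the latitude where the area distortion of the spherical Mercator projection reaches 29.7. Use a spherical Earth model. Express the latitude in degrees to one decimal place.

Mercator areal scale is sec²φ.
sec²φ = 29.7  ⇒  cos²φ = 0.03367  ⇒  cos φ = 0.1835.
φ = arccos(0.1835) ≈ 79.4°.

79.4°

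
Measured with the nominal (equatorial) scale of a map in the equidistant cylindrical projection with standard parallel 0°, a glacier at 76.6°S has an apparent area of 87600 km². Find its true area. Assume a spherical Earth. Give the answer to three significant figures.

20300 km²

Plate carrée maps x = Rλ, y = Rφ. The meridian scale is h = 1 and the parallel scale is k = 1/cos φ = sec φ.
Areal scale = h·k = 1 × sec φ; at 76.6°, h = 1.000, k = 4.315, so h·k = 4.315.
True area = apparent / (areal scale) = 87600 / 4.315 ≈ 20300 km².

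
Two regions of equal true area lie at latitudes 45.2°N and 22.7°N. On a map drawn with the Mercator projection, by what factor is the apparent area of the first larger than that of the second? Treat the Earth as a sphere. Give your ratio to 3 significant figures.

On Mercator, area is exaggerated by sec²φ = 1/cos²φ.
At 45.2°: sec²(45.2°) = 1/0.7046² = 2.014.
At 22.7°: sec²(22.7°) = 1/0.9225² = 1.175.
Ratio = 2.014/1.175 = cos²(22.7°)/cos²(45.2°) ≈ 1.71.

1.71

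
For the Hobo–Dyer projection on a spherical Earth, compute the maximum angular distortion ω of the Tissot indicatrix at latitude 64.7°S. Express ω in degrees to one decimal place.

66.8°

Hobo–Dyer is a cylindrical equal-area projection with standard parallels at ±37.5°. For cylindrical equal-area with standard parallel φ₀, h = cos φ / cos φ₀ and k = cos φ₀ / cos φ, so h·k = 1.
At 64.7°: h = 0.5387, k = 1.856; principal scales a = 1.856, b = 0.5387.
sin(ω/2) = (a − b)/(a + b) = 1.318/2.395 = 0.5502, so ω = 2 arcsin(0.5502) ≈ 66.8°.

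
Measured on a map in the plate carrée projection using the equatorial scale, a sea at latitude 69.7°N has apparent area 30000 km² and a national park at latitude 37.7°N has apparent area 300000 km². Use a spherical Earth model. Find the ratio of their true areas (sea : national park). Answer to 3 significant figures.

0.0438

On the plate carrée, areal scale = h·k = 1 × sec φ, so true area = apparent × cos φ.
True area of sea: 30000 × cos(69.7°) = 30000 × 0.3469 = 10410 km².
True area of national park: 300000 × cos(37.7°) = 300000 × 0.7912 = 237400 km².
Ratio = 10410 / 237400 ≈ 0.0438.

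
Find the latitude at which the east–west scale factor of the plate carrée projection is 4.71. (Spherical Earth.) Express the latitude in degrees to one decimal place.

77.7°

Plate carrée: h = 1, k = sec φ along parallels.
sec φ = 4.71  ⇒  cos φ = 0.2123  ⇒  φ ≈ 77.7°.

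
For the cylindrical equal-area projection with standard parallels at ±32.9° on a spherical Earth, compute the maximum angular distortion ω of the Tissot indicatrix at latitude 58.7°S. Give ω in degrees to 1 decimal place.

Cylindrical equal-area (φ₀ = 32.9°): h = cos φ / cos 32.9° along meridians, k = cos 32.9° / cos φ along parallels; h·k = 1.
At 58.7°: h = 0.6188, k = 1.616; principal scales a = 1.616, b = 0.6188.
sin(ω/2) = (a − b)/(a + b) = 0.9974/2.235 = 0.4463, so ω = 2 arcsin(0.4463) ≈ 53.0°.

53.0°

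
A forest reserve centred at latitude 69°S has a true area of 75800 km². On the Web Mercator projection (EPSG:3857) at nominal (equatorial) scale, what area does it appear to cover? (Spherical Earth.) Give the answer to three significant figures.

590000 km²

For Mercator, h = k = sec φ (a conformal cylindrical projection has a single point scale, 1/cos φ).
Areal scale = k² = sec²φ = 1/cos²(69°) = 1/0.3584² = 7.786.
Apparent area = 75800 × 7.786 ≈ 590000 km².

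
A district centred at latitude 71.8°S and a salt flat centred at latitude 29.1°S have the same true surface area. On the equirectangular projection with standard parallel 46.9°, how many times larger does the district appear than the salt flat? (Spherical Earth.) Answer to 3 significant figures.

In the equirectangular projection with standard parallel φ₀ = 46.9° (x = Rλ cos φ₀, y = Rφ), meridians are true-scale (h = 1) and the parallel scale is k = cos φ₀ / cos φ.
Areal scale at 71.8°: h·k = 1.000 × 2.188 = 2.188.
Areal scale at 29.1°: h·k = 1.000 × 0.7820 = 0.7820.
Ratio = 2.188/0.7820 ≈ 2.80.

2.80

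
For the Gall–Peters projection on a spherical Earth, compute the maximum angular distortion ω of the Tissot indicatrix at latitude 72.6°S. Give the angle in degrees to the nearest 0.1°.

Gall–Peters is a cylindrical equal-area projection with standard parallels at ±45°. A cylindrical equal-area projection with standard parallel φ₀ has meridian scale h = cos φ / cos φ₀ and parallel scale k = cos φ₀ / cos φ (so areas are preserved, h·k = 1).
At 72.6°: h = 0.4229, k = 2.365; principal scales a = 2.365, b = 0.4229.
sin(ω/2) = (a − b)/(a + b) = 1.942/2.787 = 0.6966, so ω = 2 arcsin(0.6966) ≈ 88.3°.

88.3°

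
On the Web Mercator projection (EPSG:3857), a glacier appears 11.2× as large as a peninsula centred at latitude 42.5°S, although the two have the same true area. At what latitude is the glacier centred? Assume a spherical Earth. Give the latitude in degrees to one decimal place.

77.3°

On Mercator, (apparent₁)/(apparent₂) = sec²φ₁ / sec²φ₂ when true areas are equal.
cos²φ₂ / cos²φ₁ = 11.2  ⇒  cos φ₁ = cos 42.5° / √11.2 = 0.7373/3.347 = 0.2203.
φ₁ = arccos(0.2203) ≈ 77.3°.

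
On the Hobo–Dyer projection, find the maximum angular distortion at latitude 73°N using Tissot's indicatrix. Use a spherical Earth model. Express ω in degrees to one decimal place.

99.1°

The Hobo–Dyer projection is cylindrical equal-area with φ₀ = 37.5°. A cylindrical equal-area projection with standard parallel φ₀ has meridian scale h = cos φ / cos φ₀ and parallel scale k = cos φ₀ / cos φ (so areas are preserved, h·k = 1).
At 73°: h = 0.3685, k = 2.714; principal scales a = 2.714, b = 0.3685.
sin(ω/2) = (a − b)/(a + b) = 2.345/3.082 = 0.7609, so ω = 2 arcsin(0.7609) ≈ 99.1°.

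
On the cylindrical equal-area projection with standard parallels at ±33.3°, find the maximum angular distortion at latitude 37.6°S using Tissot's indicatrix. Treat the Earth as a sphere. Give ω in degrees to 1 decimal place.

A cylindrical equal-area projection with standard parallel φ₀ has meridian scale h = cos φ / cos φ₀ and parallel scale k = cos φ₀ / cos φ (so areas are preserved, h·k = 1).
At 37.6°: h = 0.9479, k = 1.055; principal scales a = 1.055, b = 0.9479.
sin(ω/2) = (a − b)/(a + b) = 0.1070/2.003 = 0.05342, so ω = 2 arcsin(0.05342) ≈ 6.1°.

6.1°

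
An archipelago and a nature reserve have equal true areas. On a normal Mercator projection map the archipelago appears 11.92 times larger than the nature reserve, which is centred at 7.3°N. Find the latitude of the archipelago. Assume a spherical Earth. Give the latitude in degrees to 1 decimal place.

73.3°

For equal true areas on Mercator, apparent areas scale as sec²φ, so the ratio is cos²φ₂ / cos²φ₁.
cos²φ₂ / cos²φ₁ = 11.92  ⇒  cos φ₁ = cos 7.3° / √11.92 = 0.9919/3.453 = 0.2873.
φ₁ = arccos(0.2873) ≈ 73.3°.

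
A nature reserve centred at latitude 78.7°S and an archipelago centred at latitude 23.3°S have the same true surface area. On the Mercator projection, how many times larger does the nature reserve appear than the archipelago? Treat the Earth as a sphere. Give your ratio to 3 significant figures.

Mercator areal scale is sec²φ.
At 78.7°: sec²(78.7°) = 1/0.1959² = 26.05.
At 23.3°: sec²(23.3°) = 1/0.9184² = 1.185.
Ratio = 26.05/1.185 = cos²(23.3°)/cos²(78.7°) ≈ 22.0.

22.0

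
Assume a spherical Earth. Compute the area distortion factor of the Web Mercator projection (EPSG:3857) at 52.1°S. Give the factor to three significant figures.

2.65

Mercator is conformal, so the point scale is isotropic: h = k = sec φ = 1/cos φ.
Areal scale = k² = sec²φ = 1/cos²(52.1°) = 1/0.6143² = 2.650.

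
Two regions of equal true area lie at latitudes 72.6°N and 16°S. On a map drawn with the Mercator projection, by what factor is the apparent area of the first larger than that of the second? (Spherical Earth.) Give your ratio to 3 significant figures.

On Mercator, area is exaggerated by sec²φ = 1/cos²φ.
At 72.6°: sec²(72.6°) = 1/0.2990² = 11.18.
At 16°: sec²(16°) = 1/0.9613² = 1.082.
Ratio = 11.18/1.082 = cos²(16°)/cos²(72.6°) ≈ 10.3.

10.3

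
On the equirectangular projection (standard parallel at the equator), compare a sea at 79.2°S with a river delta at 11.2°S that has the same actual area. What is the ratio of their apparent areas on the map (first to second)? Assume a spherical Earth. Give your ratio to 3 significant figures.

Plate carrée maps x = Rλ, y = Rφ. The meridian scale is h = 1 and the parallel scale is k = 1/cos φ = sec φ.
Areal scale at 79.2°: h·k = 1.000 × 5.337 = 5.337.
Areal scale at 11.2°: h·k = 1.000 × 1.019 = 1.019.
Ratio = 5.337/1.019 ≈ 5.24.

5.24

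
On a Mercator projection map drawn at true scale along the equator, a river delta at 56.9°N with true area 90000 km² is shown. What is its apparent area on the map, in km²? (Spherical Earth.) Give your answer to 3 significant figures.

302000 km²

For Mercator, h = k = sec φ (a conformal cylindrical projection has a single point scale, 1/cos φ).
Areal scale = k² = sec²φ = 1/cos²(56.9°) = 1/0.5461² = 3.353.
Apparent area = 90000 × 3.353 ≈ 302000 km².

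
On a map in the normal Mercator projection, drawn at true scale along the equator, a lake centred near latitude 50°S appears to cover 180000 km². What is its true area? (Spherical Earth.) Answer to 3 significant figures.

74400 km²

Mercator is conformal, so the point scale is isotropic: h = k = sec φ = 1/cos φ.
Areal scale = k² = sec²φ = 1/cos²(50°) = 1/0.6428² = 2.420.
True area = apparent / (areal scale) = 180000 / 2.420 ≈ 74400 km².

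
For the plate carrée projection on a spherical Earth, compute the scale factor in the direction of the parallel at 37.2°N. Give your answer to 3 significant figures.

Plate carrée maps x = Rλ, y = Rφ. The meridian scale is h = 1 and the parallel scale is k = 1/cos φ = sec φ.
k = 1/cos 37.2° = 1/0.7965 = 1.255.

1.26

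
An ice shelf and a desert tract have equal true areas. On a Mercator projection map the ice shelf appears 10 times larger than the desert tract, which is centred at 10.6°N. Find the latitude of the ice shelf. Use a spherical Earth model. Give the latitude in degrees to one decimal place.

On Mercator, (apparent₁)/(apparent₂) = sec²φ₁ / sec²φ₂ when true areas are equal.
cos²φ₂ / cos²φ₁ = 10  ⇒  cos φ₁ = cos 10.6° / √10 = 0.9829/3.162 = 0.3108.
φ₁ = arccos(0.3108) ≈ 71.9°.

71.9°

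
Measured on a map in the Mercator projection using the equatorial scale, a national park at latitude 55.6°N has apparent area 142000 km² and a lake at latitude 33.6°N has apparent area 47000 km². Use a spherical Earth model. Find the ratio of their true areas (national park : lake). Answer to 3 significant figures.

1.39

Since Mercator area scale is 1/cos²φ, the true area equals the apparent area multiplied by cos²φ.
True area of national park: 142000 × cos²(55.6°) = 142000 × 0.3192 = 45320 km².
True area of lake: 47000 × cos²(33.6°) = 47000 × 0.6938 = 32610 km².
Ratio = 45320 / 32610 ≈ 1.39.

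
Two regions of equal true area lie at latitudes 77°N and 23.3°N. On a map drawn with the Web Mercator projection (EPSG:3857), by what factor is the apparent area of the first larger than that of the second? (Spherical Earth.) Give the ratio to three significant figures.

On Mercator, area is exaggerated by sec²φ = 1/cos²φ.
At 77°: sec²(77°) = 1/0.2250² = 19.76.
At 23.3°: sec²(23.3°) = 1/0.9184² = 1.185.
Ratio = 19.76/1.185 = cos²(23.3°)/cos²(77°) ≈ 16.7.

16.7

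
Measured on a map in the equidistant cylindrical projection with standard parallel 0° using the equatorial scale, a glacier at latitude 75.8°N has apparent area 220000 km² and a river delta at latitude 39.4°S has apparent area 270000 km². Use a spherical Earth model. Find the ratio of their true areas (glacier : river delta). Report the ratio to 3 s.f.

0.259

On the plate carrée, areal scale = h·k = 1 × sec φ, so true area = apparent × cos φ.
True area of glacier: 220000 × cos(75.8°) = 220000 × 0.2453 = 53970 km².
True area of river delta: 270000 × cos(39.4°) = 270000 × 0.7727 = 208600 km².
Ratio = 53970 / 208600 ≈ 0.259.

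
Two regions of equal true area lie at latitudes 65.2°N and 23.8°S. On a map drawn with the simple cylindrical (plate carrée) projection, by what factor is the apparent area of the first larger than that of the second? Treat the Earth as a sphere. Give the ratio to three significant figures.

2.18

Plate carrée maps x = Rλ, y = Rφ. The meridian scale is h = 1 and the parallel scale is k = 1/cos φ = sec φ.
Areal scale at 65.2°: h·k = 1.000 × 2.384 = 2.384.
Areal scale at 23.8°: h·k = 1.000 × 1.093 = 1.093.
Ratio = 2.384/1.093 ≈ 2.18.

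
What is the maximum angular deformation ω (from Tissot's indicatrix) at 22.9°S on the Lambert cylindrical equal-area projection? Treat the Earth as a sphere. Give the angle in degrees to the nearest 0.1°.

9.4°

The Lambert cylindrical equal-area projection is the cylindrical equal-area projection with its standard parallel at the equator (φ₀ = 0). For cylindrical equal-area with standard parallel φ₀, h = cos φ / cos φ₀ and k = cos φ₀ / cos φ, so h·k = 1.
At 22.9°: h = 0.9212, k = 1.086; principal scales a = 1.086, b = 0.9212.
sin(ω/2) = (a − b)/(a + b) = 0.1644/2.007 = 0.08191, so ω = 2 arcsin(0.08191) ≈ 9.4°.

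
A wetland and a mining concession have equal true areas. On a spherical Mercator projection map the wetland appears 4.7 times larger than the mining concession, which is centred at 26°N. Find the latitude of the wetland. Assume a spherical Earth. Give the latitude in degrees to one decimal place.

65.5°

Mercator areal scale is sec²φ, so apparent-area ratio = sec²φ₁ / sec²φ₂ = cos²φ₂ / cos²φ₁.
cos²φ₂ / cos²φ₁ = 4.7  ⇒  cos φ₁ = cos 26° / √4.7 = 0.8988/2.168 = 0.4146.
φ₁ = arccos(0.4146) ≈ 65.5°.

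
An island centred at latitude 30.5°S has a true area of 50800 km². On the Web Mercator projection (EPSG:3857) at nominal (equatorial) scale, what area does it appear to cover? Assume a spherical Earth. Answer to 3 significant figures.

The Mercator projection is conformal; its linear scale factor is the same in every direction and equals sec φ = 1/cos φ.
Areal scale = k² = sec²φ = 1/cos²(30.5°) = 1/0.8616² = 1.347.
Apparent area = 50800 × 1.347 ≈ 68400 km².

68400 km²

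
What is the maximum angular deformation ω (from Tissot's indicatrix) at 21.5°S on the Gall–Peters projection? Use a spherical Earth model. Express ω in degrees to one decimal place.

Gall–Peters is a cylindrical equal-area projection with standard parallels at ±45°. Cylindrical equal-area (φ₀ = 45°): h = cos φ / cos 45° along meridians, k = cos 45° / cos φ along parallels; h·k = 1.
At 21.5°: h = 1.316, k = 0.7600; principal scales a = 1.316, b = 0.7600.
sin(ω/2) = (a − b)/(a + b) = 0.5558/2.076 = 0.2678, so ω = 2 arcsin(0.2678) ≈ 31.1°.

31.1°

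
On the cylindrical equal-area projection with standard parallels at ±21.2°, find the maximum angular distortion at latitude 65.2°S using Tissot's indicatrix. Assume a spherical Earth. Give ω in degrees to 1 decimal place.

Cylindrical equal-area (φ₀ = 21.2°): h = cos φ / cos 21.2° along meridians, k = cos 21.2° / cos φ along parallels; h·k = 1.
At 65.2°: h = 0.4499, k = 2.223; principal scales a = 2.223, b = 0.4499.
sin(ω/2) = (a − b)/(a + b) = 1.773/2.673 = 0.6633, so ω = 2 arcsin(0.6633) ≈ 83.1°.

83.1°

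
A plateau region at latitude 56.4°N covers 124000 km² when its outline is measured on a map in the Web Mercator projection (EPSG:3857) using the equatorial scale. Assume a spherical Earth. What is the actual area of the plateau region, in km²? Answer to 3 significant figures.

For Mercator, h = k = sec φ (a conformal cylindrical projection has a single point scale, 1/cos φ).
Areal scale = k² = sec²φ = 1/cos²(56.4°) = 1/0.5534² = 3.265.
True area = apparent / (areal scale) = 124000 / 3.265 ≈ 38000 km².

38000 km²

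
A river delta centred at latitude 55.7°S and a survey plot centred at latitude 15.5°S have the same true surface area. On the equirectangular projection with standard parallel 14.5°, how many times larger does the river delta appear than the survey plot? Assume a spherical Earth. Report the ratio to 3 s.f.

1.71

With standard parallel φ₀ = 14.5°, the equirectangular projection gives x = Rλ cos φ₀, y = Rφ, so h = 1 and k = cos 14.5° / cos φ.
Areal scale at 55.7°: h·k = 1.000 × 1.718 = 1.718.
Areal scale at 15.5°: h·k = 1.000 × 1.005 = 1.005.
Ratio = 1.718/1.005 ≈ 1.71.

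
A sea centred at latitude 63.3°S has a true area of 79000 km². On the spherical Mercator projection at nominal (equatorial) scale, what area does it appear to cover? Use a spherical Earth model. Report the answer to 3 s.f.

The Mercator projection is conformal; its linear scale factor is the same in every direction and equals sec φ = 1/cos φ.
Areal scale = k² = sec²φ = 1/cos²(63.3°) = 1/0.4493² = 4.953.
Apparent area = 79000 × 4.953 ≈ 391000 km².

391000 km²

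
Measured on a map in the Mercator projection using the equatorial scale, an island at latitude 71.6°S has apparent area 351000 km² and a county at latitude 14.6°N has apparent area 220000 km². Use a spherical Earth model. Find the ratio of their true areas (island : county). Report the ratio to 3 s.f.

On Mercator the areal scale is sec²φ, so true area = apparent × cos²φ.
True area of island: 351000 × cos²(71.6°) = 351000 × 0.09963 = 34970 km².
True area of county: 220000 × cos²(14.6°) = 220000 × 0.9365 = 206000 km².
Ratio = 34970 / 206000 ≈ 0.170.

0.170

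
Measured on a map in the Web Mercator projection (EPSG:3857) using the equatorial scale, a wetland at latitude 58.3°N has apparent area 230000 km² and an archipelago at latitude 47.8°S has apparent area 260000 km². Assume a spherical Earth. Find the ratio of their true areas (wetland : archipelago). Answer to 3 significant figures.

0.541

Mercator's areal exaggeration is sec²φ; hence true area = (apparent area) · cos²φ.
True area of wetland: 230000 × cos²(58.3°) = 230000 × 0.2761 = 63510 km².
True area of archipelago: 260000 × cos²(47.8°) = 260000 × 0.4512 = 117300 km².
Ratio = 63510 / 117300 ≈ 0.541.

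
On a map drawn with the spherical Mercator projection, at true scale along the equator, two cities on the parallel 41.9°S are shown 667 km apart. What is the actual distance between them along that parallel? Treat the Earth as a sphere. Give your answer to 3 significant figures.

For Mercator, h = k = sec φ (a conformal cylindrical projection has a single point scale, 1/cos φ).
Along the parallel at 41.9°, map distances are exaggerated by k = sec 41.9° = 1.344.
True distance = 667 / 1.344 = 667 × cos 41.9° ≈ 496 km.

496 km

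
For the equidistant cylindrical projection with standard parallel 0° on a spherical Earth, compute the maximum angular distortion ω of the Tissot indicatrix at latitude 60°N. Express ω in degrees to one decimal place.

For the equirectangular projection with φ₀ = 0 (plate carrée), h = 1 along meridians and k = sec φ along parallels.
At 60°: h = 1.000, k = 2.000; principal scales a = 2.000, b = 1.000.
sin(ω/2) = (a − b)/(a + b) = 1.0000/3.000 = 0.3333, so ω = 2 arcsin(0.3333) ≈ 38.9°.

38.9°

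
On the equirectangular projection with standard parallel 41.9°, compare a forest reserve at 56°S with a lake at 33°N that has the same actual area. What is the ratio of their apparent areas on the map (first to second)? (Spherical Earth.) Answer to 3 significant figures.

1.50

The equidistant cylindrical projection with φ₀ = 41.9° has h = 1 (meridians true) and k = cos φ₀ / cos φ along parallels.
Areal scale at 56°: h·k = 1.000 × 1.331 = 1.331.
Areal scale at 33°: h·k = 1.000 × 0.8875 = 0.8875.
Ratio = 1.331/0.8875 ≈ 1.50.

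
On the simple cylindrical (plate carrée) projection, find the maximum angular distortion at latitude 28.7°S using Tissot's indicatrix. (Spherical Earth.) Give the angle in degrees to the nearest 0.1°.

7.5°

For the equirectangular projection with φ₀ = 0 (plate carrée), h = 1 along meridians and k = sec φ along parallels.
At 28.7°: h = 1.000, k = 1.140; principal scales a = 1.140, b = 1.000.
sin(ω/2) = (a − b)/(a + b) = 0.1401/2.140 = 0.06545, so ω = 2 arcsin(0.06545) ≈ 7.5°.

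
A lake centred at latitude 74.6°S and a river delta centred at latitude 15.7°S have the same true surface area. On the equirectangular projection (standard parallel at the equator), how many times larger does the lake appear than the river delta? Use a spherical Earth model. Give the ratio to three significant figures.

3.63

Plate carrée maps x = Rλ, y = Rφ. The meridian scale is h = 1 and the parallel scale is k = 1/cos φ = sec φ.
Areal scale at 74.6°: h·k = 1.000 × 3.766 = 3.766.
Areal scale at 15.7°: h·k = 1.000 × 1.039 = 1.039.
Ratio = 3.766/1.039 ≈ 3.63.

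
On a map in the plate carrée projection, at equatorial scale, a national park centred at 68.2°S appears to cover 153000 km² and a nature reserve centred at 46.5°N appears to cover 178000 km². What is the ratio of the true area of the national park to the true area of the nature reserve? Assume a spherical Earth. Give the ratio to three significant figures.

Plate carrée has h = 1 and k = sec φ, giving areal scale sec φ; true area = (apparent area) · cos φ.
True area of national park: 153000 × cos(68.2°) = 153000 × 0.3714 = 56820 km².
True area of nature reserve: 178000 × cos(46.5°) = 178000 × 0.6884 = 122500 km².
Ratio = 56820 / 122500 ≈ 0.464.

0.464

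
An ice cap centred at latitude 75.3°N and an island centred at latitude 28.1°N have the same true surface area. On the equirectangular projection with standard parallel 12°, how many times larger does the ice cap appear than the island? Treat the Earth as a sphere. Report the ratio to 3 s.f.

3.48

The equidistant cylindrical projection with φ₀ = 12° has h = 1 (meridians true) and k = cos φ₀ / cos φ along parallels.
Areal scale at 75.3°: h·k = 1.000 × 3.855 = 3.855.
Areal scale at 28.1°: h·k = 1.000 × 1.109 = 1.109.
Ratio = 3.855/1.109 ≈ 3.48.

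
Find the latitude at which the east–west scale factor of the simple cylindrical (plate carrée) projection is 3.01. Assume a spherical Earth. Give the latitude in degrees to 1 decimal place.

Plate carrée: h = 1, k = sec φ along parallels.
sec φ = 3.01  ⇒  cos φ = 0.3322  ⇒  φ ≈ 70.6°.

70.6°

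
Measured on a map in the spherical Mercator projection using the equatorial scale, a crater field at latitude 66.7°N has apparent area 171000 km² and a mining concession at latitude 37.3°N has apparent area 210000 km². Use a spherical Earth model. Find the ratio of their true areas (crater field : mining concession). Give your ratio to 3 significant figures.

0.201

Since Mercator area scale is 1/cos²φ, the true area equals the apparent area multiplied by cos²φ.
True area of crater field: 171000 × cos²(66.7°) = 171000 × 0.1565 = 26750 km².
True area of mining concession: 210000 × cos²(37.3°) = 210000 × 0.6328 = 132900 km².
Ratio = 26750 / 132900 ≈ 0.201.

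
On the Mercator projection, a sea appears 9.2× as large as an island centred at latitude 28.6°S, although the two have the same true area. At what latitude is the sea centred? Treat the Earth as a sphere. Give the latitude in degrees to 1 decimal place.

73.2°

On Mercator, (apparent₁)/(apparent₂) = sec²φ₁ / sec²φ₂ when true areas are equal.
cos²φ₂ / cos²φ₁ = 9.2  ⇒  cos φ₁ = cos 28.6° / √9.2 = 0.8780/3.033 = 0.2895.
φ₁ = arccos(0.2895) ≈ 73.2°.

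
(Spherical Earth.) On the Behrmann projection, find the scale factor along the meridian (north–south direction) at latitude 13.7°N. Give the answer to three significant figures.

The Behrmann projection is cylindrical equal-area with φ₀ = 30°. For cylindrical equal-area with standard parallel φ₀, h = cos φ / cos φ₀ and k = cos φ₀ / cos φ, so h·k = 1.
h = cos 13.7° / cos 30° = 0.9715/0.8660 = 1.122.

1.12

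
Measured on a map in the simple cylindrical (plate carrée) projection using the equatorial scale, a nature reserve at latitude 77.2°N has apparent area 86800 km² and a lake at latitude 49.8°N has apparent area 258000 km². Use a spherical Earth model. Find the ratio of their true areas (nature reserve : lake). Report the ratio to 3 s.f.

0.115

Plate carrée has h = 1 and k = sec φ, giving areal scale sec φ; true area = (apparent area) · cos φ.
True area of nature reserve: 86800 × cos(77.2°) = 86800 × 0.2215 = 19230 km².
True area of lake: 258000 × cos(49.8°) = 258000 × 0.6455 = 166500 km².
Ratio = 19230 / 166500 ≈ 0.115.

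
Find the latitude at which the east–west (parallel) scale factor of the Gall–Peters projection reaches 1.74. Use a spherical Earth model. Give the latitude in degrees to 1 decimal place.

66.0°

Gall–Peters is a cylindrical equal-area projection with standard parallels at ±45°. A cylindrical equal-area projection with standard parallel φ₀ has meridian scale h = cos φ / cos φ₀ and parallel scale k = cos φ₀ / cos φ (so areas are preserved, h·k = 1).
k = cos φ₀ / cos φ = 1.74  ⇒  cos φ = cos 45° / 1.74 = 0.4064.
φ = arccos(0.4064) ≈ 66.0°.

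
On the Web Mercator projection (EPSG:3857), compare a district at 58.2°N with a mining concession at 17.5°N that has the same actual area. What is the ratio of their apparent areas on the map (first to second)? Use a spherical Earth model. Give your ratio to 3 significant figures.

On Mercator, area is exaggerated by sec²φ = 1/cos²φ.
At 58.2°: sec²(58.2°) = 1/0.5270² = 3.601.
At 17.5°: sec²(17.5°) = 1/0.9537² = 1.099.
Ratio = 3.601/1.099 = cos²(17.5°)/cos²(58.2°) ≈ 3.28.

3.28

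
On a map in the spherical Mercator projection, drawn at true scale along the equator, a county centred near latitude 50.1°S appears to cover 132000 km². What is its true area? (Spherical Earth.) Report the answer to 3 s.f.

54300 km²

The Mercator projection is conformal; its linear scale factor is the same in every direction and equals sec φ = 1/cos φ.
Areal scale = k² = sec²φ = 1/cos²(50.1°) = 1/0.6414² = 2.430.
True area = apparent / (areal scale) = 132000 / 2.430 ≈ 54300 km².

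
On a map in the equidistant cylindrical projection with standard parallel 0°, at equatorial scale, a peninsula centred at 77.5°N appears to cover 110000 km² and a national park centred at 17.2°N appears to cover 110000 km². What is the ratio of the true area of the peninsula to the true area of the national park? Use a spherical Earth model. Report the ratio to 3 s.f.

0.227

Plate carrée has h = 1 and k = sec φ, giving areal scale sec φ; true area = (apparent area) · cos φ.
True area of peninsula: 110000 × cos(77.5°) = 110000 × 0.2164 = 23810 km².
True area of national park: 110000 × cos(17.2°) = 110000 × 0.9553 = 105100 km².
Ratio = 23810 / 105100 ≈ 0.227.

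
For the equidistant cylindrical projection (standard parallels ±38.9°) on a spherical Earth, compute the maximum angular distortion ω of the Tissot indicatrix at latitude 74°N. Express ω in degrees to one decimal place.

The equidistant cylindrical projection with φ₀ = 38.9° has h = 1 (meridians true) and k = cos φ₀ / cos φ along parallels.
At 74°: h = 1.000, k = 2.823; principal scales a = 2.823, b = 1.000.
sin(ω/2) = (a − b)/(a + b) = 1.823/3.823 = 0.4769, so ω = 2 arcsin(0.4769) ≈ 57.0°.

57.0°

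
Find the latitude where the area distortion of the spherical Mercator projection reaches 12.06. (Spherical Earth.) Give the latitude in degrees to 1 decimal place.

Mercator areal scale is sec²φ.
sec²φ = 12.06  ⇒  cos²φ = 0.08292  ⇒  cos φ = 0.2880.
φ = arccos(0.2880) ≈ 73.3°.

73.3°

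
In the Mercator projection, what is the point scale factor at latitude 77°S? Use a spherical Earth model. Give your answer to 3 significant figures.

The Mercator projection is conformal; its linear scale factor is the same in every direction and equals sec φ = 1/cos φ.
k = 1/cos 77° = 1/0.2250 = 4.445.

4.45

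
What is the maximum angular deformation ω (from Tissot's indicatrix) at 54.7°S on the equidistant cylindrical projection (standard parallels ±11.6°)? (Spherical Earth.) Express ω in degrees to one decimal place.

With standard parallel φ₀ = 11.6°, the equirectangular projection gives x = Rλ cos φ₀, y = Rφ, so h = 1 and k = cos 11.6° / cos φ.
At 54.7°: h = 1.000, k = 1.695; principal scales a = 1.695, b = 1.000.
sin(ω/2) = (a − b)/(a + b) = 0.6952/2.695 = 0.2579, so ω = 2 arcsin(0.2579) ≈ 29.9°.

29.9°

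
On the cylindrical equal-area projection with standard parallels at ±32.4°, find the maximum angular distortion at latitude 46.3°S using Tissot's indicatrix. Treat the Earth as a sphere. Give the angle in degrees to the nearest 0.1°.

Cylindrical equal-area (φ₀ = 32.4°): h = cos φ / cos 32.4° along meridians, k = cos 32.4° / cos φ along parallels; h·k = 1.
At 46.3°: h = 0.8183, k = 1.222; principal scales a = 1.222, b = 0.8183.
sin(ω/2) = (a − b)/(a + b) = 0.4038/2.040 = 0.1979, so ω = 2 arcsin(0.1979) ≈ 22.8°.

22.8°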